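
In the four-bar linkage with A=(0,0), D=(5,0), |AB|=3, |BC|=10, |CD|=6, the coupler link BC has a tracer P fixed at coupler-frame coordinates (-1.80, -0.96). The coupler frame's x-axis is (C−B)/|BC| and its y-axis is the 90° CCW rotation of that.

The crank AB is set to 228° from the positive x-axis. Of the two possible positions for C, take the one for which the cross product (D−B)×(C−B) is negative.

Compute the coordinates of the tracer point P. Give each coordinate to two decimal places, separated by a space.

-4.02 -2.55

A=(0,0), D=(5.00,0)
B = A + 3.00·(cos228°, sin228°) = (-2.0074, -2.2294)
|BD| = 7.3535
circle(B,10.00) ∩ circle(D,6.00): a=8.0284, h=5.9619
  candidates: C₊=(3.8356,5.8859) cross=43.841; C₋=(7.4507,-5.4767) cross=-43.841
  mode - wants cross < 0 → take C=(7.4507,-5.4767) (cross=-43.841)
ex = (C−B)/|BC| = (0.9458,-0.3247); ey = (0.3247,0.9458)
P = B + -1.80·ex + -0.96·ey = (-4.0216,-2.5529)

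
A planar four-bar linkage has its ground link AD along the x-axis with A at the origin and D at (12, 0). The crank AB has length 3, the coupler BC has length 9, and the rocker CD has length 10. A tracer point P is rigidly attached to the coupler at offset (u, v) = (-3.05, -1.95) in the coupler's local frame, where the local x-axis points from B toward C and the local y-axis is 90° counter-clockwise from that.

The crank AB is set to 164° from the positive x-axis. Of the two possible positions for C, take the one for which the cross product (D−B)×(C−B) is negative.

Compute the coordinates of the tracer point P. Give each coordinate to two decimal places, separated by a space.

A=(0,0), D=(12.00,0)
B = A + 3.00·(cos164°, sin164°) = (-2.8838, 0.8269)
|BD| = 14.9067
circle(B,9.00) ∩ circle(D,10.00): a=6.8161, h=5.8772
  candidates: C₊=(4.2478,6.3169) cross=87.609; C₋=(3.5958,-5.4193) cross=-87.609
  mode - wants cross < 0 → take C=(3.5958,-5.4193) (cross=-87.609)
ex = (C−B)/|BC| = (0.7200,-0.6940); ey = (0.6940,0.7200)
P = B + -3.05·ex + -1.95·ey = (-6.4330,1.5398)

-6.43 1.54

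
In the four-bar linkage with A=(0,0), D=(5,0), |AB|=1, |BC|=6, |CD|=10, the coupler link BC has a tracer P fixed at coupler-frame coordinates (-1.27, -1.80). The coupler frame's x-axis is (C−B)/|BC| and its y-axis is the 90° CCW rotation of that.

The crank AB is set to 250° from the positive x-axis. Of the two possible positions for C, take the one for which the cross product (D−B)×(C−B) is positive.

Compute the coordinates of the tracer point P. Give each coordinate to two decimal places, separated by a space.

1.85 -0.68

A=(0,0), D=(5.00,0)
B = A + 1.00·(cos250°, sin250°) = (-0.3420, -0.9397)
|BD| = 5.4240
circle(B,6.00) ∩ circle(D,10.00): a=-3.1876, h=5.0832
  candidates: C₊=(-4.3621,3.5144) cross=27.571; C₋=(-2.6008,-6.4983) cross=-27.571
  mode + wants cross > 0 → take C=(-4.3621,3.5144) (cross=27.571)
ex = (C−B)/|BC| = (-0.6700,0.7423); ey = (-0.7423,-0.6700)
P = B + -1.27·ex + -1.80·ey = (1.8451,-0.6764)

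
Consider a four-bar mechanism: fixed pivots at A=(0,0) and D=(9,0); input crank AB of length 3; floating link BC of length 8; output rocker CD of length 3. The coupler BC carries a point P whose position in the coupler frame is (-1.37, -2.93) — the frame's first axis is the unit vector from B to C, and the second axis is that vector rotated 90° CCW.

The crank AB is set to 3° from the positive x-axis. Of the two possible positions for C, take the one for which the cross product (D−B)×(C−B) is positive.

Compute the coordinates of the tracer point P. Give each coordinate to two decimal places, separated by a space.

A=(0,0), D=(9.00,0)
B = A + 3.00·(cos3°, sin3°) = (2.9959, 0.1570)
|BD| = 6.0062
circle(B,8.00) ∩ circle(D,3.00): a=7.5817, h=2.5530
  candidates: C₊=(10.6417,2.5109) cross=15.334; C₋=(10.5083,-2.5933) cross=-15.334
  mode + wants cross > 0 → take C=(10.6417,2.5109) (cross=15.334)
ex = (C−B)/|BC| = (0.9557,0.2942); ey = (-0.2942,0.9557)
P = B + -1.37·ex + -2.93·ey = (2.5487,-3.0464)

2.55 -3.05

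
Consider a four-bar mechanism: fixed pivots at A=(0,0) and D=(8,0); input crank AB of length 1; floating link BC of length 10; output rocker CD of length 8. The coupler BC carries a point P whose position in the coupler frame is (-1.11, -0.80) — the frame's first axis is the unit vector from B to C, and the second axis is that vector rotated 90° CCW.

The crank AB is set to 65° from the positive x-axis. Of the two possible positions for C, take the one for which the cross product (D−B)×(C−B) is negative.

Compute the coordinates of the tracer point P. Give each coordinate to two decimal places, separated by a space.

A=(0,0), D=(8.00,0)
B = A + 1.00·(cos65°, sin65°) = (0.4226, 0.9063)
|BD| = 7.6314
circle(B,10.00) ∩ circle(D,8.00): a=6.1744, h=7.8662
  candidates: C₊=(7.4875,7.9836) cross=60.030; C₋=(5.6191,-7.6375) cross=-60.030
  mode - wants cross < 0 → take C=(5.6191,-7.6375) (cross=-60.030)
ex = (C−B)/|BC| = (0.5196,-0.8544); ey = (0.8544,0.5196)
P = B + -1.11·ex + -0.80·ey = (-0.8377,1.4390)

-0.84 1.44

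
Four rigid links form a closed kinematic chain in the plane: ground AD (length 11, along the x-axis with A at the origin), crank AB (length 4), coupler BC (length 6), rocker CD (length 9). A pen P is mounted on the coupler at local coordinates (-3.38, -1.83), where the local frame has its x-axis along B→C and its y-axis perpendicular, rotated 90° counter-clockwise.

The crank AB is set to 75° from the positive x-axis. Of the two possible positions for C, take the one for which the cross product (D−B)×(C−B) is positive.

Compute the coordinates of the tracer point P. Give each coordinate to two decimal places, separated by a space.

A=(0,0), D=(11.00,0)
B = A + 4.00·(cos75°, sin75°) = (1.0353, 3.8637)
|BD| = 10.6876
circle(B,6.00) ∩ circle(D,9.00): a=3.2385, h=5.0509
  candidates: C₊=(5.8808,7.4023) cross=53.982; C₋=(2.2288,-2.0164) cross=-53.982
  mode + wants cross > 0 → take C=(5.8808,7.4023) (cross=53.982)
ex = (C−B)/|BC| = (0.8076,0.5898); ey = (-0.5898,0.8076)
P = B + -3.38·ex + -1.83·ey = (-0.6151,0.3924)

-0.62 0.39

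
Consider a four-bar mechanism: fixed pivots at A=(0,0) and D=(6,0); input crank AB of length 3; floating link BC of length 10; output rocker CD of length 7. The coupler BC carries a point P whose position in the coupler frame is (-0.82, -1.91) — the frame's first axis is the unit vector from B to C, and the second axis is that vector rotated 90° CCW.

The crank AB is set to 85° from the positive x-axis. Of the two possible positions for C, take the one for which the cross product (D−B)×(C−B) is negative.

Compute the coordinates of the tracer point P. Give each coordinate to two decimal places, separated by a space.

-1.81 3.17

A=(0,0), D=(6.00,0)
B = A + 3.00·(cos85°, sin85°) = (0.2615, 2.9886)
|BD| = 6.4701
circle(B,10.00) ∩ circle(D,7.00): a=7.1763, h=6.9643
  candidates: C₊=(9.8431,5.8507) cross=45.060; C₋=(3.4094,-6.5030) cross=-45.060
  mode - wants cross < 0 → take C=(3.4094,-6.5030) (cross=-45.060)
ex = (C−B)/|BC| = (0.3148,-0.9492); ey = (0.9492,0.3148)
P = B + -0.82·ex + -1.91·ey = (-1.8096,3.1656)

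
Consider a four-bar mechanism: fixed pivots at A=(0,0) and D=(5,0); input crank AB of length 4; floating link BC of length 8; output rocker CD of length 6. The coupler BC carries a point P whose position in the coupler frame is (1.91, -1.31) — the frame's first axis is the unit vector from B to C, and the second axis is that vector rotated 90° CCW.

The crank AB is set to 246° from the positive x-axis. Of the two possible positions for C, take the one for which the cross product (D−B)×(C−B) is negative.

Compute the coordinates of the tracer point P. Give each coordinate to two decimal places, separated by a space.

A=(0,0), D=(5.00,0)
B = A + 4.00·(cos246°, sin246°) = (-1.6269, -3.6542)
|BD| = 7.5677
circle(B,8.00) ∩ circle(D,6.00): a=5.6338, h=5.6798
  candidates: C₊=(0.5639,4.0400) cross=42.983; C₋=(6.0491,-5.9076) cross=-42.983
  mode - wants cross < 0 → take C=(6.0491,-5.9076) (cross=-42.983)
ex = (C−B)/|BC| = (0.9595,-0.2817); ey = (0.2817,0.9595)
P = B + 1.91·ex + -1.31·ey = (-0.1633,-5.4491)

-0.16 -5.45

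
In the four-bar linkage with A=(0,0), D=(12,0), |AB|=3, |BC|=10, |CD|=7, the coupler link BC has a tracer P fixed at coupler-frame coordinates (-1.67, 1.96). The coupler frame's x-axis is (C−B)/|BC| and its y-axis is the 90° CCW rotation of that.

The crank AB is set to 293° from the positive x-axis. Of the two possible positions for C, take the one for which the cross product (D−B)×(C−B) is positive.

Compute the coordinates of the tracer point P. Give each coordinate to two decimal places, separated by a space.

-1.40 -2.89

A=(0,0), D=(12.00,0)
B = A + 3.00·(cos293°, sin293°) = (1.1722, -2.7615)
|BD| = 11.1744
circle(B,10.00) ∩ circle(D,7.00): a=7.8692, h=6.1705
  candidates: C₊=(7.2724,5.1623) cross=68.952; C₋=(10.3222,-6.7960) cross=-68.952
  mode + wants cross > 0 → take C=(7.2724,5.1623) (cross=68.952)
ex = (C−B)/|BC| = (0.6100,0.7924); ey = (-0.7924,0.6100)
P = B + -1.67·ex + 1.96·ey = (-1.3996,-2.8892)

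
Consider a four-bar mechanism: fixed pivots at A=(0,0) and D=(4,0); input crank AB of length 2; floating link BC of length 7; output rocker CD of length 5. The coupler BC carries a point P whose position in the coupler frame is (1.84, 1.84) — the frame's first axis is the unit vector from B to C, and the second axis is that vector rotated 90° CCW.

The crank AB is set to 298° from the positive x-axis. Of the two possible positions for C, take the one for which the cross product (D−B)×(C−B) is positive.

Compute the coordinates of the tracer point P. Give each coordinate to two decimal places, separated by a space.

A=(0,0), D=(4.00,0)
B = A + 2.00·(cos298°, sin298°) = (0.9389, -1.7659)
|BD| = 3.5339
circle(B,7.00) ∩ circle(D,5.00): a=5.1626, h=4.7273
  candidates: C₊=(3.0486,4.9086) cross=16.706; C₋=(7.7730,-3.2809) cross=-16.706
  mode + wants cross > 0 → take C=(3.0486,4.9086) (cross=16.706)
ex = (C−B)/|BC| = (0.3014,0.9535); ey = (-0.9535,0.3014)
P = B + 1.84·ex + 1.84·ey = (-0.2610,0.5431)

-0.26 0.54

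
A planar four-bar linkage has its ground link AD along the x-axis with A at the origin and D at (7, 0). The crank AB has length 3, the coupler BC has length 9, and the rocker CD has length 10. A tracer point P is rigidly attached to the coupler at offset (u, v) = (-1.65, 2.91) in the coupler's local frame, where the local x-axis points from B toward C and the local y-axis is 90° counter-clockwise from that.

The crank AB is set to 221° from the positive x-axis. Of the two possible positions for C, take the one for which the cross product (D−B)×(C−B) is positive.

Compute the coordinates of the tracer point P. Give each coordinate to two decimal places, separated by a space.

A=(0,0), D=(7.00,0)
B = A + 3.00·(cos221°, sin221°) = (-2.2641, -1.9682)
|BD| = 9.4709
circle(B,9.00) ∩ circle(D,10.00): a=3.7324, h=8.1896
  candidates: C₊=(-0.3151,6.8183) cross=77.563; C₋=(3.0887,-9.2033) cross=-77.563
  mode + wants cross > 0 → take C=(-0.3151,6.8183) (cross=77.563)
ex = (C−B)/|BC| = (0.2166,0.9763); ey = (-0.9763,0.2166)
P = B + -1.65·ex + 2.91·ey = (-5.4624,-2.9489)

-5.46 -2.95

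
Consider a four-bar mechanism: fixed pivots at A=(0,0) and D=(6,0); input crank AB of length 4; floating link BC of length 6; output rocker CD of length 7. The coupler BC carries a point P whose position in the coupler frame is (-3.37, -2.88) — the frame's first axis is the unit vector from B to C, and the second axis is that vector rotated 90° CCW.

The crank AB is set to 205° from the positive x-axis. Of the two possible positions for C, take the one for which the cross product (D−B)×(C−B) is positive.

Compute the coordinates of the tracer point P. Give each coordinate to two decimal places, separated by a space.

A=(0,0), D=(6.00,0)
B = A + 4.00·(cos205°, sin205°) = (-3.6252, -1.6905)
|BD| = 9.7726
circle(B,6.00) ∩ circle(D,7.00): a=4.2211, h=4.2640
  candidates: C₊=(-0.2053,3.2395) cross=41.670; C₋=(1.2699,-5.1600) cross=-41.670
  mode + wants cross > 0 → take C=(-0.2053,3.2395) (cross=41.670)
ex = (C−B)/|BC| = (0.5700,0.8217); ey = (-0.8217,0.5700)
P = B + -3.37·ex + -2.88·ey = (-3.1797,-6.1010)

-3.18 -6.10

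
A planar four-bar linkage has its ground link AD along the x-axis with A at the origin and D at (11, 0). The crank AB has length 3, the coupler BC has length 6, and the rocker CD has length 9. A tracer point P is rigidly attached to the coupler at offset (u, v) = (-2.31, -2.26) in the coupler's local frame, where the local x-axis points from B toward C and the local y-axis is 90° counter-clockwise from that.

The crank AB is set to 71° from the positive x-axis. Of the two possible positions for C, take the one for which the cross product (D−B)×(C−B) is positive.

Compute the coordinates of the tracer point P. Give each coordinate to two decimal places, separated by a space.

A=(0,0), D=(11.00,0)
B = A + 3.00·(cos71°, sin71°) = (0.9767, 2.8366)
|BD| = 10.4169
circle(B,6.00) ∩ circle(D,9.00): a=3.0485, h=5.1678
  candidates: C₊=(5.3172,6.9790) cross=53.833; C₋=(2.5028,-2.9661) cross=-53.833
  mode + wants cross > 0 → take C=(5.3172,6.9790) (cross=53.833)
ex = (C−B)/|BC| = (0.7234,0.6904); ey = (-0.6904,0.7234)
P = B + -2.31·ex + -2.26·ey = (0.8659,-0.3932)

0.87 -0.39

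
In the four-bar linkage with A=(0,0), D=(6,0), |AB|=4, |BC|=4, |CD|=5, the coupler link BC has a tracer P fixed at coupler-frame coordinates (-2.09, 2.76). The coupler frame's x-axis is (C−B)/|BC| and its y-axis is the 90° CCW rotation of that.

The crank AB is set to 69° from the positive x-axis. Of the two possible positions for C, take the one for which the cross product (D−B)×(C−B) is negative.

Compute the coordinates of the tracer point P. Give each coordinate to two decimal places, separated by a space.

A=(0,0), D=(6.00,0)
B = A + 4.00·(cos69°, sin69°) = (1.4335, 3.7343)
|BD| = 5.8990
circle(B,4.00) ∩ circle(D,5.00): a=2.1867, h=3.3494
  candidates: C₊=(5.2465,4.9429) cross=19.758; C₋=(1.0059,-0.2428) cross=-19.758
  mode - wants cross < 0 → take C=(1.0059,-0.2428) (cross=-19.758)
ex = (C−B)/|BC| = (-0.1069,-0.9943); ey = (0.9943,-0.1069)
P = B + -2.09·ex + 2.76·ey = (4.4011,5.5173)

4.40 5.52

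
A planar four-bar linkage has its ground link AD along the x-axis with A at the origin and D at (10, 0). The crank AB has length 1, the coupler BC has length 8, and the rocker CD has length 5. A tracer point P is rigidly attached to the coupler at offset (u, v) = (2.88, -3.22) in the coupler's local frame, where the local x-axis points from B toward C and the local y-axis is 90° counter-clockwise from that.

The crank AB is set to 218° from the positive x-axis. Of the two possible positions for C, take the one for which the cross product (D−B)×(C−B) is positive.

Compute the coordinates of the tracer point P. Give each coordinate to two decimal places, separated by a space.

A=(0,0), D=(10.00,0)
B = A + 1.00·(cos218°, sin218°) = (-0.7880, -0.6157)
|BD| = 10.8056
circle(B,8.00) ∩ circle(D,5.00): a=7.2074, h=3.4718
  candidates: C₊=(6.2099,3.2611) cross=37.515; C₋=(6.6055,-3.6712) cross=-37.515
  mode + wants cross > 0 → take C=(6.2099,3.2611) (cross=37.515)
ex = (C−B)/|BC| = (0.8747,0.4846); ey = (-0.4846,0.8747)
P = B + 2.88·ex + -3.22·ey = (3.2916,-2.0367)

3.29 -2.04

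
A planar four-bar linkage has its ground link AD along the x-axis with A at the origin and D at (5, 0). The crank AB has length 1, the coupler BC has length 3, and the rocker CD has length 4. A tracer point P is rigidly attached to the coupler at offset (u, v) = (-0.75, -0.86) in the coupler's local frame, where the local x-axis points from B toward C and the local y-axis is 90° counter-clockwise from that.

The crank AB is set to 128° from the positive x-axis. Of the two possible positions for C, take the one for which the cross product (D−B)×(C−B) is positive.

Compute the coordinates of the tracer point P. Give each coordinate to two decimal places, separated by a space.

A=(0,0), D=(5.00,0)
B = A + 1.00·(cos128°, sin128°) = (-0.6157, 0.7880)
|BD| = 5.6707
circle(B,3.00) ∩ circle(D,4.00): a=2.2181, h=2.0199
  candidates: C₊=(1.8616,2.4801) cross=11.454; C₋=(1.3003,-1.5205) cross=-11.454
  mode + wants cross > 0 → take C=(1.8616,2.4801) (cross=11.454)
ex = (C−B)/|BC| = (0.8258,0.5640); ey = (-0.5640,0.8258)
P = B + -0.75·ex + -0.86·ey = (-0.7499,-0.3452)

-0.75 -0.35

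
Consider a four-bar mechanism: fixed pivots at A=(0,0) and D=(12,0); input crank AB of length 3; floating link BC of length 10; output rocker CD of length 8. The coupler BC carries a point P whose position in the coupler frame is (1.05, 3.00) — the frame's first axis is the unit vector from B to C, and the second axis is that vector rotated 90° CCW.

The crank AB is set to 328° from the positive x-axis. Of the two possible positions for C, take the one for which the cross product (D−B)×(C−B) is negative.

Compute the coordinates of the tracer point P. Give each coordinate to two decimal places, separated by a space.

A=(0,0), D=(12.00,0)
B = A + 3.00·(cos328°, sin328°) = (2.5441, -1.5898)
|BD| = 9.5886
circle(B,10.00) ∩ circle(D,8.00): a=6.6715, h=7.4492
  candidates: C₊=(7.8883,6.8625) cross=71.427; C₋=(10.3584,-7.8298) cross=-71.427
  mode - wants cross < 0 → take C=(10.3584,-7.8298) (cross=-71.427)
ex = (C−B)/|BC| = (0.7814,-0.6240); ey = (0.6240,0.7814)
P = B + 1.05·ex + 3.00·ey = (5.2366,0.0993)

5.24 0.10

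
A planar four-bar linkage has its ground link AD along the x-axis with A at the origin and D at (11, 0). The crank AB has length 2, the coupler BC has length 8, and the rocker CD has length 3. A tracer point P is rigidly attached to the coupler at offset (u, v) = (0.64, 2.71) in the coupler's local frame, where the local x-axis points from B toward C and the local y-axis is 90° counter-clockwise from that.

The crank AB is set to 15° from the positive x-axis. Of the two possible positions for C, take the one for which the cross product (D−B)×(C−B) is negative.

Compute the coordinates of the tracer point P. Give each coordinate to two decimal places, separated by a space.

A=(0,0), D=(11.00,0)
B = A + 2.00·(cos15°, sin15°) = (1.9319, 0.5176)
|BD| = 9.0829
circle(B,8.00) ∩ circle(D,3.00): a=7.5691, h=2.5901
  candidates: C₊=(9.6363,2.6721) cross=23.525; C₋=(9.3411,-2.4996) cross=-23.525
  mode - wants cross < 0 → take C=(9.3411,-2.4996) (cross=-23.525)
ex = (C−B)/|BC| = (0.9262,-0.3772); ey = (0.3772,0.9262)
P = B + 0.64·ex + 2.71·ey = (3.5467,2.7861)

3.55 2.79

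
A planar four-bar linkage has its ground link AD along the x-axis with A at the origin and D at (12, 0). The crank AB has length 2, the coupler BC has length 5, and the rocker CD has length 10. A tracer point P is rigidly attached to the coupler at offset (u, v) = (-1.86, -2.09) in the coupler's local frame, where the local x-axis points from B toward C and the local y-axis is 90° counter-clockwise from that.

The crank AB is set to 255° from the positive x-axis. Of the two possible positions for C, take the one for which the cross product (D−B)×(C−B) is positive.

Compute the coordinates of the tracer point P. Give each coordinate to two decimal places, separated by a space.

0.19 -4.64

A=(0,0), D=(12.00,0)
B = A + 2.00·(cos255°, sin255°) = (-0.5176, -1.9319)
|BD| = 12.6658
circle(B,5.00) ∩ circle(D,10.00): a=3.3722, h=3.6917
  candidates: C₊=(2.2520,2.2310) cross=46.758; C₋=(3.3782,-5.0660) cross=-46.758
  mode + wants cross > 0 → take C=(2.2520,2.2310) (cross=46.758)
ex = (C−B)/|BC| = (0.5539,0.8326); ey = (-0.8326,0.5539)
P = B + -1.86·ex + -2.09·ey = (0.1921,-4.6381)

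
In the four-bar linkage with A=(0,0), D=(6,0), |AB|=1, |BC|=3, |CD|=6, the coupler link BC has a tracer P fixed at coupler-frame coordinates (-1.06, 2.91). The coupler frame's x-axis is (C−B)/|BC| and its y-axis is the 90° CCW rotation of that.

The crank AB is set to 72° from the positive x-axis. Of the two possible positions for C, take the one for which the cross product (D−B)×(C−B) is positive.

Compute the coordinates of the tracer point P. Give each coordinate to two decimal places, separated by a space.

-2.79 0.95

A=(0,0), D=(6.00,0)
B = A + 1.00·(cos72°, sin72°) = (0.3090, 0.9511)
|BD| = 5.7699
circle(B,3.00) ∩ circle(D,6.00): a=0.5452, h=2.9500
  candidates: C₊=(1.3330,3.7709) cross=17.021; C₋=(0.3605,-2.0485) cross=-17.021
  mode + wants cross > 0 → take C=(1.3330,3.7709) (cross=17.021)
ex = (C−B)/|BC| = (0.3413,0.9399); ey = (-0.9399,0.3413)
P = B + -1.06·ex + 2.91·ey = (-2.7880,0.9480)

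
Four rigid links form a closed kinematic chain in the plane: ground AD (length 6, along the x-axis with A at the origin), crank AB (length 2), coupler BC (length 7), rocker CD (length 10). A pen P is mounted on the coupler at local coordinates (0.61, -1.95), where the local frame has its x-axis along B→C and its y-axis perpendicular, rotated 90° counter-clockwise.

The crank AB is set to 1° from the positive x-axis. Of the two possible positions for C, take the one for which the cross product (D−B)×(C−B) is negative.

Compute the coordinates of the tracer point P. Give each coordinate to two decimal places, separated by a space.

0.10 0.79

A=(0,0), D=(6.00,0)
B = A + 2.00·(cos1°, sin1°) = (1.9997, 0.0349)
|BD| = 4.0005
circle(B,7.00) ∩ circle(D,10.00): a=-4.3740, h=5.4651
  candidates: C₊=(-2.3265,5.5380) cross=21.863; C₋=(-2.4219,-5.3919) cross=-21.863
  mode - wants cross < 0 → take C=(-2.4219,-5.3919) (cross=-21.863)
ex = (C−B)/|BC| = (-0.6317,-0.7753); ey = (0.7753,-0.6317)
P = B + 0.61·ex + -1.95·ey = (0.1026,0.7937)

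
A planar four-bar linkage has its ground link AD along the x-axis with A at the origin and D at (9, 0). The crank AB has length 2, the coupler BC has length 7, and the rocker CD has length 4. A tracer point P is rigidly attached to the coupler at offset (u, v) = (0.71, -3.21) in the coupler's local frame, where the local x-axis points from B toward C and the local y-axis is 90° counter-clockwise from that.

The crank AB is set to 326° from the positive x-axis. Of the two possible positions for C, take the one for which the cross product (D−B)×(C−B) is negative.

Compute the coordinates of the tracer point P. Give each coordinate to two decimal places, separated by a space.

A=(0,0), D=(9.00,0)
B = A + 2.00·(cos326°, sin326°) = (1.6581, -1.1184)
|BD| = 7.4266
circle(B,7.00) ∩ circle(D,4.00): a=5.9350, h=3.7115
  candidates: C₊=(6.9665,3.4446) cross=27.564; C₋=(8.0844,-3.8938) cross=-27.564
  mode - wants cross < 0 → take C=(8.0844,-3.8938) (cross=-27.564)
ex = (C−B)/|BC| = (0.9180,-0.3965); ey = (0.3965,0.9180)
P = B + 0.71·ex + -3.21·ey = (1.0372,-4.3468)

1.04 -4.35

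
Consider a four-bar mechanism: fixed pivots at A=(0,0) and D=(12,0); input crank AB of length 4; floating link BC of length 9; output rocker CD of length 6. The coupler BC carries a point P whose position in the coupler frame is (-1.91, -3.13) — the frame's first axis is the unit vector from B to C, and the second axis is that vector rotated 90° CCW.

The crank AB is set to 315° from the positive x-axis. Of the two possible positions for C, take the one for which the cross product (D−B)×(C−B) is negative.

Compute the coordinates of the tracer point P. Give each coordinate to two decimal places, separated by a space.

-0.05 -5.10

A=(0,0), D=(12.00,0)
B = A + 4.00·(cos315°, sin315°) = (2.8284, -2.8284)
|BD| = 9.5978
circle(B,9.00) ∩ circle(D,6.00): a=7.1432, h=5.4749
  candidates: C₊=(8.0410,4.5084) cross=52.547; C₋=(11.2678,-5.9552) cross=-52.547
  mode - wants cross < 0 → take C=(11.2678,-5.9552) (cross=-52.547)
ex = (C−B)/|BC| = (0.9377,-0.3474); ey = (0.3474,0.9377)
P = B + -1.91·ex + -3.13·ey = (-0.0500,-5.0999)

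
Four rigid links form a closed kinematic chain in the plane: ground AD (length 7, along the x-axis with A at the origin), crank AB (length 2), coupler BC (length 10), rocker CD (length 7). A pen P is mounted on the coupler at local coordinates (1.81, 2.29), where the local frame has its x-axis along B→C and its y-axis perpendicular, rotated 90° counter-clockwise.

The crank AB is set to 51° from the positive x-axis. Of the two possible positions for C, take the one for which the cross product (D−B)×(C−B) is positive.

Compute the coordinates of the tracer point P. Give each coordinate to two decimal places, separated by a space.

1.77 4.43

A=(0,0), D=(7.00,0)
B = A + 2.00·(cos51°, sin51°) = (1.2586, 1.5543)
|BD| = 5.9480
circle(B,10.00) ∩ circle(D,7.00): a=7.2611, h=6.8757
  candidates: C₊=(10.0642,6.2937) cross=40.897; C₋=(6.4708,-6.9800) cross=-40.897
  mode + wants cross > 0 → take C=(10.0642,6.2937) (cross=40.897)
ex = (C−B)/|BC| = (0.8806,0.4739); ey = (-0.4739,0.8806)
P = B + 1.81·ex + 2.29·ey = (1.7671,4.4286)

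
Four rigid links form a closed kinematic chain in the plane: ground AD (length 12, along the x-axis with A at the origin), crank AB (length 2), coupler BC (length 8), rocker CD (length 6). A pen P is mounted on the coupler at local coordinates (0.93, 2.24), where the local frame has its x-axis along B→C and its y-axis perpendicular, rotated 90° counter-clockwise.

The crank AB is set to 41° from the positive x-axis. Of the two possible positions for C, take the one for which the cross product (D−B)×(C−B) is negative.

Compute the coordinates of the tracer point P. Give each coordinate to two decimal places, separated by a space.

3.69 2.38

A=(0,0), D=(12.00,0)
B = A + 2.00·(cos41°, sin41°) = (1.5094, 1.3121)
|BD| = 10.5723
circle(B,8.00) ∩ circle(D,6.00): a=6.6104, h=4.5059
  candidates: C₊=(8.6279,4.9628) cross=47.638; C₋=(7.5095,-3.9793) cross=-47.638
  mode - wants cross < 0 → take C=(7.5095,-3.9793) (cross=-47.638)
ex = (C−B)/|BC| = (0.7500,-0.6614); ey = (0.6614,0.7500)
P = B + 0.93·ex + 2.24·ey = (3.6885,2.3770)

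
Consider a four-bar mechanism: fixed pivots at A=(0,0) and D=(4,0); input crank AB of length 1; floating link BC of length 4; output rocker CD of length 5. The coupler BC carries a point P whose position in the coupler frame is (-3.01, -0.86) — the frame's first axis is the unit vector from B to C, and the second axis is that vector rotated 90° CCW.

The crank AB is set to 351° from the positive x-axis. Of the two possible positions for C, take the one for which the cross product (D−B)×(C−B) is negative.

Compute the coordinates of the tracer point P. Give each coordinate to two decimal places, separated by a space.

-0.04 2.80

A=(0,0), D=(4.00,0)
B = A + 1.00·(cos351°, sin351°) = (0.9877, -0.1564)
|BD| = 3.0164
circle(B,4.00) ∩ circle(D,5.00): a=0.0163, h=4.0000
  candidates: C₊=(0.7965,3.8390) cross=12.065; C₋=(1.2114,-4.1502) cross=-12.065
  mode - wants cross < 0 → take C=(1.2114,-4.1502) (cross=-12.065)
ex = (C−B)/|BC| = (0.0559,-0.9984); ey = (0.9984,0.0559)
P = B + -3.01·ex + -0.86·ey = (-0.0393,2.8007)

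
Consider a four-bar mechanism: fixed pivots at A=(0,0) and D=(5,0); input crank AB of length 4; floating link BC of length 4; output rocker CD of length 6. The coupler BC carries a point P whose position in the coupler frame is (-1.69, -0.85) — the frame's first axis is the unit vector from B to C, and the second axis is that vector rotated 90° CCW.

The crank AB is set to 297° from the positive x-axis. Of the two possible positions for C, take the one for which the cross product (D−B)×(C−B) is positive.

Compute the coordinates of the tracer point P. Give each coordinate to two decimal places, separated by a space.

A=(0,0), D=(5.00,0)
B = A + 4.00·(cos297°, sin297°) = (1.8160, -3.5640)
|BD| = 4.7792
circle(B,4.00) ∩ circle(D,6.00): a=0.2972, h=3.9889
  candidates: C₊=(-0.9608,-0.6848) cross=19.064; C₋=(4.9887,-6.0000) cross=-19.064
  mode + wants cross > 0 → take C=(-0.9608,-0.6848) (cross=19.064)
ex = (C−B)/|BC| = (-0.6942,0.7198); ey = (-0.7198,-0.6942)
P = B + -1.69·ex + -0.85·ey = (3.6010,-4.1904)

3.60 -4.19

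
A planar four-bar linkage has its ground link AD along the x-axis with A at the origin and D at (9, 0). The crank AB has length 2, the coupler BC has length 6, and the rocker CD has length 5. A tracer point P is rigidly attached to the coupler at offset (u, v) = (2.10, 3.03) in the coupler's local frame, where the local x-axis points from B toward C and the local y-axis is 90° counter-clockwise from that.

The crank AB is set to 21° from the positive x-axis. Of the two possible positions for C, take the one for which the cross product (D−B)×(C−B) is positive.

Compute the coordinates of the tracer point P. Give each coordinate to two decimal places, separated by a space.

A=(0,0), D=(9.00,0)
B = A + 2.00·(cos21°, sin21°) = (1.8672, 0.7167)
|BD| = 7.1688
circle(B,6.00) ∩ circle(D,5.00): a=4.3516, h=4.1308
  candidates: C₊=(6.6100,4.3918) cross=29.613; C₋=(5.7840,-3.8285) cross=-29.613
  mode + wants cross > 0 → take C=(6.6100,4.3918) (cross=29.613)
ex = (C−B)/|BC| = (0.7905,0.6125); ey = (-0.6125,0.7905)
P = B + 2.10·ex + 3.03·ey = (1.6712,4.3981)

1.67 4.40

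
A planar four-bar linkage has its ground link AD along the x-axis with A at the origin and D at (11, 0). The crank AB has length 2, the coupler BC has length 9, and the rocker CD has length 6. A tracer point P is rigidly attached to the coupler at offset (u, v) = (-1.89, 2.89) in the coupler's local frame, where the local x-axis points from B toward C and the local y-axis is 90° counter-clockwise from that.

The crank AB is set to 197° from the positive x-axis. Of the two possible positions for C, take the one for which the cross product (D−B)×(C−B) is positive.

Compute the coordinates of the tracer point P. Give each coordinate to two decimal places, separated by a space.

A=(0,0), D=(11.00,0)
B = A + 2.00·(cos197°, sin197°) = (-1.9126, -0.5847)
|BD| = 12.9258
circle(B,9.00) ∩ circle(D,6.00): a=8.2036, h=3.7014
  candidates: C₊=(6.1152,3.4840) cross=47.844; C₋=(6.4501,-3.9113) cross=-47.844
  mode + wants cross > 0 → take C=(6.1152,3.4840) (cross=47.844)
ex = (C−B)/|BC| = (0.8920,0.4521); ey = (-0.4521,0.8920)
P = B + -1.89·ex + 2.89·ey = (-4.9050,1.1386)

-4.90 1.14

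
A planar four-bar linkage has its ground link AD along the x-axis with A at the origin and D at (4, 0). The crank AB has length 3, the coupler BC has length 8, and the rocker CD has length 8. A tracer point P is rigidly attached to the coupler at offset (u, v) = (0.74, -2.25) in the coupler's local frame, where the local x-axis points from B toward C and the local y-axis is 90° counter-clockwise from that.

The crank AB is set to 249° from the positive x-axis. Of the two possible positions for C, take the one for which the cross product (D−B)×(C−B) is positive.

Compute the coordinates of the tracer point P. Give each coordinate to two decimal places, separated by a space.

A=(0,0), D=(4.00,0)
B = A + 3.00·(cos249°, sin249°) = (-1.0751, -2.8007)
|BD| = 5.7966
circle(B,8.00) ∩ circle(D,8.00): a=2.8983, h=7.4565
  candidates: C₊=(-2.1403,5.1280) cross=43.223; C₋=(5.0652,-7.9288) cross=-43.223
  mode + wants cross > 0 → take C=(-2.1403,5.1280) (cross=43.223)
ex = (C−B)/|BC| = (-0.1332,0.9911); ey = (-0.9911,-0.1332)
P = B + 0.74·ex + -2.25·ey = (1.0563,-1.7677)

1.06 -1.77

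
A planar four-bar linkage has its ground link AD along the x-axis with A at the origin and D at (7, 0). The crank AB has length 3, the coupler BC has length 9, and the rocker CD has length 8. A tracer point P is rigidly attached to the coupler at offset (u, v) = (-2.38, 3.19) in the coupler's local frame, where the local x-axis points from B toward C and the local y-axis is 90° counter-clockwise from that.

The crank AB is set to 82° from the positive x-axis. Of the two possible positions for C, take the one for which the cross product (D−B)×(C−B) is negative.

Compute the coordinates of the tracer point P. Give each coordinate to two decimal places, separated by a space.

3.25 5.76

A=(0,0), D=(7.00,0)
B = A + 3.00·(cos82°, sin82°) = (0.4175, 2.9708)
|BD| = 7.2218
circle(B,9.00) ∩ circle(D,8.00): a=4.7879, h=7.6208
  candidates: C₊=(7.9165,7.9473) cross=55.036; C₋=(1.6466,-5.9449) cross=-55.036
  mode - wants cross < 0 → take C=(1.6466,-5.9449) (cross=-55.036)
ex = (C−B)/|BC| = (0.1366,-0.9906); ey = (0.9906,0.1366)
P = B + -2.38·ex + 3.19·ey = (3.2526,5.7642)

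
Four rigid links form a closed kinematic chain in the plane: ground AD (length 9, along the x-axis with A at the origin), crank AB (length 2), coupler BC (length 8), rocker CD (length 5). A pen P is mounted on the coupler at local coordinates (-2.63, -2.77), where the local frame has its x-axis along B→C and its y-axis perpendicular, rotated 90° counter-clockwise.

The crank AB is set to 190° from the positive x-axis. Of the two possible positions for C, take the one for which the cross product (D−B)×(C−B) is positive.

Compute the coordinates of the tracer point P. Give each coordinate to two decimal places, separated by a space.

-3.08 -4.00

A=(0,0), D=(9.00,0)
B = A + 2.00·(cos190°, sin190°) = (-1.9696, -0.3473)
|BD| = 10.9751
circle(B,8.00) ∩ circle(D,5.00): a=7.2643, h=3.3511
  candidates: C₊=(5.1850,3.2320) cross=36.779; C₋=(5.3971,-3.4669) cross=-36.779
  mode + wants cross > 0 → take C=(5.1850,3.2320) (cross=36.779)
ex = (C−B)/|BC| = (0.8943,0.4474); ey = (-0.4474,0.8943)
P = B + -2.63·ex + -2.77·ey = (-3.0824,-4.0013)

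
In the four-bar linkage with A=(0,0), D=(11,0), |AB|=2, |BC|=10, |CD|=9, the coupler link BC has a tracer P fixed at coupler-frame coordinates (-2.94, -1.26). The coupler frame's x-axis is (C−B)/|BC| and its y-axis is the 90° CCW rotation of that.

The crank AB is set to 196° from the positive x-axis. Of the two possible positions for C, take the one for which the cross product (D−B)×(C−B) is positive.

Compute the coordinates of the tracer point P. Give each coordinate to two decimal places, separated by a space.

-3.04 -3.55

A=(0,0), D=(11.00,0)
B = A + 2.00·(cos196°, sin196°) = (-1.9225, -0.5513)
|BD| = 12.9343
circle(B,10.00) ∩ circle(D,9.00): a=7.2016, h=6.9381
  candidates: C₊=(4.9768,6.6874) cross=89.739; C₋=(5.5683,-7.1761) cross=-89.739
  mode + wants cross > 0 → take C=(4.9768,6.6874) (cross=89.739)
ex = (C−B)/|BC| = (0.6899,0.7239); ey = (-0.7239,0.6899)
P = B + -2.94·ex + -1.26·ey = (-3.0389,-3.5488)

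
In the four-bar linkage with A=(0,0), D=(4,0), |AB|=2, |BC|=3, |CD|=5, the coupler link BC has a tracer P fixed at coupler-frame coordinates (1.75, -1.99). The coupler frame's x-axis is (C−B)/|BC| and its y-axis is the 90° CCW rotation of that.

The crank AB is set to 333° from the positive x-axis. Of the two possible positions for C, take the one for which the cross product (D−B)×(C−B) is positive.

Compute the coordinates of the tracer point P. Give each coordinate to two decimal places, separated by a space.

0.92 1.60

A=(0,0), D=(4.00,0)
B = A + 2.00·(cos333°, sin333°) = (1.7820, -0.9080)
|BD| = 2.3966
circle(B,3.00) ∩ circle(D,5.00): a=-2.1397, h=2.1028
  candidates: C₊=(-0.9948,0.2274) cross=5.040; C₋=(0.5985,-3.6647) cross=-5.040
  mode + wants cross > 0 → take C=(-0.9948,0.2274) (cross=5.040)
ex = (C−B)/|BC| = (-0.9256,0.3785); ey = (-0.3785,-0.9256)
P = B + 1.75·ex + -1.99·ey = (0.9154,1.5963)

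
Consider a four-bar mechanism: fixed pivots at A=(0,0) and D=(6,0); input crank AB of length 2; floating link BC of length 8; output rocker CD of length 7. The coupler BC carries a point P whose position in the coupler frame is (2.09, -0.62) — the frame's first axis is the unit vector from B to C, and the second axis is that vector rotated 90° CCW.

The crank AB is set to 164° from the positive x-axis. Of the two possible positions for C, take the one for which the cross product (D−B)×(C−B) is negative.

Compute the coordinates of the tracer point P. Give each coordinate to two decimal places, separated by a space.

-1.27 -1.53

A=(0,0), D=(6.00,0)
B = A + 2.00·(cos164°, sin164°) = (-1.9225, 0.5513)
|BD| = 7.9417
circle(B,8.00) ∩ circle(D,7.00): a=4.9152, h=6.3119
  candidates: C₊=(3.4190,6.5068) cross=50.127; C₋=(2.5427,-6.0866) cross=-50.127
  mode - wants cross < 0 → take C=(2.5427,-6.0866) (cross=-50.127)
ex = (C−B)/|BC| = (0.5582,-0.8297); ey = (0.8297,0.5582)
P = B + 2.09·ex + -0.62·ey = (-1.2704,-1.5289)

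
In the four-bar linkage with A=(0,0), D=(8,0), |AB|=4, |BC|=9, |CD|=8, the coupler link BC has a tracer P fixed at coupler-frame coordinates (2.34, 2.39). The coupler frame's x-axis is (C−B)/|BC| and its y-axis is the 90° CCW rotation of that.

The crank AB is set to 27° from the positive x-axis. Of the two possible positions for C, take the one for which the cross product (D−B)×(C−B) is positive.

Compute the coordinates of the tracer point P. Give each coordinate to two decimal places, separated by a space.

A=(0,0), D=(8.00,0)
B = A + 4.00·(cos27°, sin27°) = (3.5640, 1.8160)
|BD| = 4.7933
circle(B,9.00) ∩ circle(D,8.00): a=4.1700, h=7.9757
  candidates: C₊=(10.4448,7.6173) cross=38.230; C₋=(4.4015,-7.1450) cross=-38.230
  mode + wants cross > 0 → take C=(10.4448,7.6173) (cross=38.230)
ex = (C−B)/|BC| = (0.7645,0.6446); ey = (-0.6446,0.7645)
P = B + 2.34·ex + 2.39·ey = (3.8124,5.1515)

3.81 5.15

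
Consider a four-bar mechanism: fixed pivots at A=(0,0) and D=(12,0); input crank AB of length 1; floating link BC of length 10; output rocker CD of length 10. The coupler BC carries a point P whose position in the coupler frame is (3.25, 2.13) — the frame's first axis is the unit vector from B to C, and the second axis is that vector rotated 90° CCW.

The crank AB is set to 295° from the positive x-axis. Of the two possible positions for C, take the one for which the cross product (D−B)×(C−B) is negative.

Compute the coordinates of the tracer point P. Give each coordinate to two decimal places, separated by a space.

4.14 -2.03

A=(0,0), D=(12.00,0)
B = A + 1.00·(cos295°, sin295°) = (0.4226, -0.9063)
|BD| = 11.6128
circle(B,10.00) ∩ circle(D,10.00): a=5.8064, h=8.1416
  candidates: C₊=(5.5759,7.6636) cross=94.547; C₋=(6.8467,-8.5699) cross=-94.547
  mode - wants cross < 0 → take C=(6.8467,-8.5699) (cross=-94.547)
ex = (C−B)/|BC| = (0.6424,-0.7664); ey = (0.7664,0.6424)
P = B + 3.25·ex + 2.13·ey = (4.1428,-2.0287)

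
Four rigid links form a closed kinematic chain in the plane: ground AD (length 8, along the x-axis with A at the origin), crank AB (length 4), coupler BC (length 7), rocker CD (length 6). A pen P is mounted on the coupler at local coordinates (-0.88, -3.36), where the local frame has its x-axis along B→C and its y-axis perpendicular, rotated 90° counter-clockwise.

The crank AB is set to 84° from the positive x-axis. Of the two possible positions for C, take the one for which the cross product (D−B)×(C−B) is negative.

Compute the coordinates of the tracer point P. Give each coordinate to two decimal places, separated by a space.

-3.05 3.75

A=(0,0), D=(8.00,0)
B = A + 4.00·(cos84°, sin84°) = (0.4181, 3.9781)
|BD| = 8.5621
circle(B,7.00) ∩ circle(D,6.00): a=5.0402, h=4.8576
  candidates: C₊=(7.1382,5.9378) cross=41.591; C₋=(2.6244,-2.6651) cross=-41.591
  mode - wants cross < 0 → take C=(2.6244,-2.6651) (cross=-41.591)
ex = (C−B)/|BC| = (0.3152,-0.9490); ey = (0.9490,0.3152)
P = B + -0.88·ex + -3.36·ey = (-3.0480,3.7542)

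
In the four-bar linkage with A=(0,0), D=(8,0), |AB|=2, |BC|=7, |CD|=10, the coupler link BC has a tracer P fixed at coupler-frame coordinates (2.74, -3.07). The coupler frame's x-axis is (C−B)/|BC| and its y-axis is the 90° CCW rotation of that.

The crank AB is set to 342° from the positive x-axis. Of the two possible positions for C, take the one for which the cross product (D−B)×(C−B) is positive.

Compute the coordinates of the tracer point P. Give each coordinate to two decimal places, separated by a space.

4.17 2.82

A=(0,0), D=(8.00,0)
B = A + 2.00·(cos342°, sin342°) = (1.9021, -0.6180)
|BD| = 6.1291
circle(B,7.00) ∩ circle(D,10.00): a=-1.0959, h=6.9137
  candidates: C₊=(0.1147,6.1499) cross=42.375; C₋=(1.5089,-7.6070) cross=-42.375
  mode + wants cross > 0 → take C=(0.1147,6.1499) (cross=42.375)
ex = (C−B)/|BC| = (-0.2554,0.9668); ey = (-0.9668,-0.2554)
P = B + 2.74·ex + -3.07·ey = (4.1707,2.8151)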